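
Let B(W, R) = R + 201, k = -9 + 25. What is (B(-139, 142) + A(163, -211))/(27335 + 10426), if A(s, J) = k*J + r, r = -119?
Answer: -3152/37761 ≈ -0.083472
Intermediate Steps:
k = 16
B(W, R) = 201 + R
A(s, J) = -119 + 16*J (A(s, J) = 16*J - 119 = -119 + 16*J)
(B(-139, 142) + A(163, -211))/(27335 + 10426) = ((201 + 142) + (-119 + 16*(-211)))/(27335 + 10426) = (343 + (-119 - 3376))/37761 = (343 - 3495)*(1/37761) = -3152*1/37761 = -3152/37761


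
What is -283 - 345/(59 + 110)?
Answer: -48172/169 ≈ -285.04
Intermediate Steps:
-283 - 345/(59 + 110) = -283 - 345/169 = -48172/169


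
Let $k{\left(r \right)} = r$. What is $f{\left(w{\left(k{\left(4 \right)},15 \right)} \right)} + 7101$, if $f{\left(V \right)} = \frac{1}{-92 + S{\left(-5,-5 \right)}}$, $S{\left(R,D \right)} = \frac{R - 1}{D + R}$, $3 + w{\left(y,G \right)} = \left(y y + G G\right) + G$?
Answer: $\frac{3245152}{457} \approx 7101.0$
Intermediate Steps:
$w{\left(y,G \right)} = -3 + G + G^{2} + y^{2}$ ($w{\left(y,G \right)} = -3 + \left(\left(y y + G G\right) + G\right) = -3 + \left(\left(y^{2} + G^{2}\right) + G\right) = -3 + \left(\left(G^{2} + y^{2}\right) + G\right) = -3 + \left(G + G^{2} + y^{2}\right) = -3 + G + G^{2} + y^{2}$)
$S{\left(R,D \right)} = \frac{-1 + R}{D + R}$
$f{\left(V \right)} = - \frac{5}{457}$ ($f{\left(V \right)} = \frac{1}{-92 + \frac{-1 - 5}{-5 - 5}} = \frac{1}{-92 + \frac{1}{-10} \left(-6\right)} = \frac{1}{-92 - - \frac{3}{5}} = \frac{1}{-92 + \frac{3}{5}} = \frac{1}{- \frac{457}{5}} = - \frac{5}{457}$)
$f{\left(w{\left(k{\left(4 \right)},15 \right)} \right)} + 7101 = - \frac{5}{457} + 7101 = \frac{3245152}{457}$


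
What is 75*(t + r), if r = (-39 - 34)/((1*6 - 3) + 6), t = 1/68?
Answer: -123875/204 ≈ -607.23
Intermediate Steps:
t = 1/68 ≈ 0.014706
r = -73/9 (r = -73/((6 - 3) + 6) = -73/(3 + 6) = -73/9 ≈ -8.1111)
75*(t + r) = 75*(1/68 - 73/9) = 75*(-4955/612) = -123875/204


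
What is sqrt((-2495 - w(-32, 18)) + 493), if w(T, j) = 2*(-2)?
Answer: 3*I*sqrt(222) ≈ 44.699*I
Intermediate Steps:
w(T, j) = -4
sqrt((-2495 - w(-32, 18)) + 493) = sqrt((-2495 - 1*(-4)) + 493) = sqrt((-2495 + 4) + 493) = sqrt(-2491 + 493) = sqrt(-1998) = 3*I*sqrt(222)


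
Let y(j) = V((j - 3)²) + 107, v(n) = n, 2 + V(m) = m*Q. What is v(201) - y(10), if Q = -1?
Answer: 145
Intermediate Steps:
V(m) = -2 - m (V(m) = -2 + m*(-1) = -2 - m)
y(j) = 105 - (-3 + j)² (y(j) = (-2 - (j - 3)²) + 107 = (-2 - (-3 + j)²) + 107 = 105 - (-3 + j)²)
v(201) - y(10) = 201 - (105 - (-3 + 10)²) = 201 - (105 - 1*7²) = 201 - (105 - 1*49) = 201 - (105 - 49) = 201 - 1*56 = 201 - 56 = 145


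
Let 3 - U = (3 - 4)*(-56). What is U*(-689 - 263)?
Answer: 50456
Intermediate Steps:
U = -53 (U = 3 - (3 - 4)*(-56) = 3 - (-1)*(-56) = 3 - 1*56 = 3 - 56 = -53)
U*(-689 - 263) = -53*(-689 - 263) = -53*(-952) = 50456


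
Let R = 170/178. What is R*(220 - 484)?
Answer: -22440/89 ≈ -252.13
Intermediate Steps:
R = 85/89 (R = 170*(1/178) = 85/89 ≈ 0.95506)
R*(220 - 484) = 85*(220 - 484)/89 = (85/89)*(-264) = -22440/89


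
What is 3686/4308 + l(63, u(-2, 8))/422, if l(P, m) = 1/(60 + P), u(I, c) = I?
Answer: 7972076/9317127 ≈ 0.85564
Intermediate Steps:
3686/4308 + l(63, u(-2, 8))/422 = 3686/4308 + 1/((60 + 63)*422) = 3686*(1/4308) + (1/422)/123 = 1843/2154 + (1/123)*(1/422) = 1843/2154 + 1/51906 = 7972076/9317127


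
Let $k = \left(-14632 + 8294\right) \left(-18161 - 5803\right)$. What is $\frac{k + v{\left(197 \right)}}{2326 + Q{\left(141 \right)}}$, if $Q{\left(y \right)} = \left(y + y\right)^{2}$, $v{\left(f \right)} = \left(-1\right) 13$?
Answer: $\frac{151883819}{81850} \approx 1855.6$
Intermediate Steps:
$v{\left(f \right)} = -13$
$k = 151883832$ ($k = \left(-6338\right) \left(-23964\right) = 151883832$)
$Q{\left(y \right)} = 4 y^{2}$ ($Q{\left(y \right)} = \left(2 y\right)^{2} = 4 y^{2}$)
$\frac{k + v{\left(197 \right)}}{2326 + Q{\left(141 \right)}} = \frac{151883832 - 13}{2326 + 4 \cdot 141^{2}} = \frac{151883819}{2326 + 4 \cdot 19881} = \frac{151883819}{2326 + 79524} = \frac{151883819}{81850}$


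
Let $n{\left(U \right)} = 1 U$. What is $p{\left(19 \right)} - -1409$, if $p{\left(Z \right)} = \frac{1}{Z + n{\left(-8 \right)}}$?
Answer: $\frac{15500}{11} \approx 1409.1$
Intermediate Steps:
$n{\left(U \right)} = U$
$p{\left(Z \right)} = \frac{1}{-8 + Z}$ ($p{\left(Z \right)} = \frac{1}{Z - 8} = \frac{1}{-8 + Z}$)
$p{\left(19 \right)} - -1409 = \frac{1}{-8 + 19} - -1409 = \frac{1}{11} + 1409 = \frac{15500}{11}$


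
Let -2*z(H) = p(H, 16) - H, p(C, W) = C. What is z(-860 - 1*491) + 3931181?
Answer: 3931181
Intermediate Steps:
z(H) = 0 (z(H) = -(H - H)/2 = -½*0 = 0)
z(-860 - 1*491) + 3931181 = 0 + 3931181 = 3931181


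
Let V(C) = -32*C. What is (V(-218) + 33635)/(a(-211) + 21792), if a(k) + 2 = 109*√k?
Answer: 884913690/477310991 - 4426599*I*√211/477310991 ≈ 1.854 - 0.13471*I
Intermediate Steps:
a(k) = -2 + 109*√k
(V(-218) + 33635)/(a(-211) + 21792) = (-32*(-218) + 33635)/((-2 + 109*√(-211)) + 21792) = (6976 + 33635)/((-2 + 109*(I*√211)) + 21792) = 40611/((-2 + 109*I*√211) + 21792) = 40611/(21790 + 109*I*√211)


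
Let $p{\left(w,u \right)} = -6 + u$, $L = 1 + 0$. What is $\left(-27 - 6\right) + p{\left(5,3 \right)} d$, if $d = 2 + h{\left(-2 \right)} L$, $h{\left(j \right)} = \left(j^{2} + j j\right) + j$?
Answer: $-57$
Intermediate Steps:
$L = 1$
$h{\left(j \right)} = j + 2 j^{2}$ ($h{\left(j \right)} = \left(j^{2} + j^{2}\right) + j = 2 j^{2} + j = j + 2 j^{2}$)
$d = 8$ ($d = 2 + - 2 \left(1 + 2 \left(-2\right)\right) 1 = 2 + - 2 \left(1 - 4\right) 1 = 2 + \left(-2\right) \left(-3\right) 1 = 2 + 6 \cdot 1 = 2 + 6 = 8$)
$\left(-27 - 6\right) + p{\left(5,3 \right)} d = \left(-27 - 6\right) + \left(-6 + 3\right) 8 = \left(-27 - 6\right) - 24 = -33 - 24 = -57$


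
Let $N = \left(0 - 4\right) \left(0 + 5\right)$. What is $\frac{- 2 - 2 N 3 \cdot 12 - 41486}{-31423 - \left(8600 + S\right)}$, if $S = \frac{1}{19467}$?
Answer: $\frac{431836461}{389563871} \approx 1.1085$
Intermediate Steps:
$S = \frac{1}{19467} \approx 5.1369 \cdot 10^{-5}$
$N = -20$ ($N = \left(-4\right) 5 = -20$)
$\frac{- 2 - 2 N 3 \cdot 12 - 41486}{-31423 - \left(8600 + S\right)} = \frac{- 2 \left(-2\right) \left(-20\right) 3 \cdot 12 - 41486}{-31423 - \frac{167416201}{19467}} = \frac{- 2 \cdot 40 \cdot 3 \cdot 12 - 41486}{-31423 - \frac{167416201}{19467}} = \frac{\left(-2\right) 120 \cdot 12 - 41486}{-31423 - \frac{167416201}{19467}} = \frac{\left(-240\right) 12 - 41486}{- \frac{779127742}{19467}} = \left(-2880 - 41486\right) \left(- \frac{19467}{779127742}\right) = \left(-44366\right) \left(- \frac{19467}{779127742}\right) = \frac{431836461}{389563871}$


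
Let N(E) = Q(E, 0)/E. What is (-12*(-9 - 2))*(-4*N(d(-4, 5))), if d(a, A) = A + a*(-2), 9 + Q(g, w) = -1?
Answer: 5280/13 ≈ 406.15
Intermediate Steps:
Q(g, w) = -10 (Q(g, w) = -9 - 1 = -10)
d(a, A) = A - 2*a
N(E) = -10/E
(-12*(-9 - 2))*(-4*N(d(-4, 5))) = (-12*(-9 - 2))*(-(-40)/(5 - 2*(-4))) = (-12*(-11))*(-(-40)/(5 + 8)) = 132*(-(-40)/13) = 132*(-4*(-10/13)) = 132*(40/13) = 5280/13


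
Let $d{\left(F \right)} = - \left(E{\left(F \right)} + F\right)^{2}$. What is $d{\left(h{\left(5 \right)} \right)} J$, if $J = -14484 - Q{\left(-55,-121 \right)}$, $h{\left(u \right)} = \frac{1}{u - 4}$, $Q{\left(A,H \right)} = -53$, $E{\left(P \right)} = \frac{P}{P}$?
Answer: $57724$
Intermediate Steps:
$E{\left(P \right)} = 1$
$h{\left(u \right)} = \frac{1}{-4 + u}$
$J = -14431$ ($J = -14484 - -53 = -14484 + 53 = -14431$)
$d{\left(F \right)} = - \left(1 + F\right)^{2}$
$d{\left(h{\left(5 \right)} \right)} J = - \left(1 + \frac{1}{-4 + 5}\right)^{2} \left(-14431\right) = - \left(1 + 1^{-1}\right)^{2} \left(-14431\right) = - \left(1 + 1\right)^{2} \left(-14431\right) = - 2^{2} \left(-14431\right) = \left(-1\right) 4 \left(-14431\right) = \left(-4\right) \left(-14431\right) = 57724$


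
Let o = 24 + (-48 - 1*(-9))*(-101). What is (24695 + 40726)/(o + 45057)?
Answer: 21807/16340 ≈ 1.3346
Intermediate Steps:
o = 3963 (o = 24 + (-48 + 9)*(-101) = 24 - 39*(-101) = 24 + 3939 = 3963)
(24695 + 40726)/(o + 45057) = (24695 + 40726)/(3963 + 45057) = 65421/49020 = 65421*(1/49020) = 21807/16340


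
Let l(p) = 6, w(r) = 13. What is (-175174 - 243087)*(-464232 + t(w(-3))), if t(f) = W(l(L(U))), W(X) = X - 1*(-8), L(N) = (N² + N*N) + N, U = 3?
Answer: 194164284898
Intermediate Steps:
L(N) = N + 2*N² (L(N) = (N² + N²) + N = 2*N² + N = N + 2*N²)
W(X) = 8 + X (W(X) = X + 8 = 8 + X)
t(f) = 14 (t(f) = 8 + 6 = 14)
(-175174 - 243087)*(-464232 + t(w(-3))) = (-175174 - 243087)*(-464232 + 14) = -418261*(-464218) = 194164284898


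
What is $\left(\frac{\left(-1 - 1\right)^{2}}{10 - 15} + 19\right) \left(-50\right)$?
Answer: $-910$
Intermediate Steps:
$\left(\frac{\left(-1 - 1\right)^{2}}{10 - 15} + 19\right) \left(-50\right) = \left(\frac{\left(-2\right)^{2}}{-5} + 19\right) \left(-50\right) = \left(4 \left(- \frac{1}{5}\right) + 19\right) \left(-50\right) = \left(- \frac{4}{5} + 19\right) \left(-50\right) = \frac{91}{5} \left(-50\right) = -910$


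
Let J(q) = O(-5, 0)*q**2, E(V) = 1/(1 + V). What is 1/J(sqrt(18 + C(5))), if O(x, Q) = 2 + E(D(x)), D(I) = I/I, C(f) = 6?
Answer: 1/60 ≈ 0.016667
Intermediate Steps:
D(I) = 1
O(x, Q) = 5/2 (O(x, Q) = 2 + 1/(1 + 1) = 2 + 1/2 = 5/2)
J(q) = 5*q**2/2
1/J(sqrt(18 + C(5))) = 1/(5*(sqrt(18 + 6))**2/2) = 1/(5*(sqrt(24))**2/2) = 1/(5*(2*sqrt(6))**2/2) = 1/((5/2)*24) = 1/60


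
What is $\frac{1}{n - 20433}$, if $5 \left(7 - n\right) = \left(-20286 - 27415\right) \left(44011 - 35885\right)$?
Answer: $\frac{5}{387516196} \approx 1.2903 \cdot 10^{-8}$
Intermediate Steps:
$n = \frac{387618361}{5}$ ($n = 7 - \frac{\left(-20286 - 27415\right) \left(44011 - 35885\right)}{5} = 7 - \frac{\left(-47701\right) 8126}{5} = 7 - - \frac{387618326}{5} = 7 + \frac{387618326}{5} = \frac{387618361}{5} \approx 7.7524 \cdot 10^{7}$)
$\frac{1}{n - 20433} = \frac{1}{\frac{387618361}{5} - 20433} = \frac{1}{\frac{387516196}{5}} = \frac{5}{387516196}$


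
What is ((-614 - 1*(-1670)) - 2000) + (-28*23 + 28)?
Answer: -1560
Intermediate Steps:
((-614 - 1*(-1670)) - 2000) + (-28*23 + 28) = ((-614 + 1670) - 2000) + (-644 + 28) = (1056 - 2000) - 616 = -944 - 616 = -1560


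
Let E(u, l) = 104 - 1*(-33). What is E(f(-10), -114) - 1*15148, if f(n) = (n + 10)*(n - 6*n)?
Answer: -15011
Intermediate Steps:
f(n) = -5*n*(10 + n) (f(n) = (10 + n)*(-5*n) = -5*n*(10 + n))
E(u, l) = 137 (E(u, l) = 104 + 33 = 137)
E(f(-10), -114) - 1*15148 = 137 - 1*15148 = 137 - 15148 = -15011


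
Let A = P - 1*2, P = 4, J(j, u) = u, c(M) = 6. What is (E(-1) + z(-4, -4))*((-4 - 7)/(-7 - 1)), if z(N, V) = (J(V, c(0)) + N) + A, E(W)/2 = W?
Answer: 11/4 ≈ 2.7500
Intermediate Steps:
E(W) = 2*W
A = 2 (A = 4 - 1*2 = 4 - 2 = 2)
z(N, V) = 8 + N (z(N, V) = (6 + N) + 2 = 8 + N)
(E(-1) + z(-4, -4))*((-4 - 7)/(-7 - 1)) = (2*(-1) + (8 - 4))*((-4 - 7)/(-7 - 1)) = (-2 + 4)*(-11/(-8)) = 2*(-11*(-1/8)) = 2*(11/8) = 11/4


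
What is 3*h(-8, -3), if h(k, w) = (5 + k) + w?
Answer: -18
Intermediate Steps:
h(k, w) = 5 + k + w
3*h(-8, -3) = 3*(5 - 8 - 3) = 3*(-6) = -18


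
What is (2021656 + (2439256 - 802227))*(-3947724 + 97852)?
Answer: -14085468938320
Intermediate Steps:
(2021656 + (2439256 - 802227))*(-3947724 + 97852) = (2021656 + 1637029)*(-3849872) = 3658685*(-3849872) = -14085468938320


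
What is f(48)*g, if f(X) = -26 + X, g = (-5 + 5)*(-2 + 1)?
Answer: 0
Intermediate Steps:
g = 0 (g = 0*(-1) = 0)
f(48)*g = (-26 + 48)*0 = 22*0 = 0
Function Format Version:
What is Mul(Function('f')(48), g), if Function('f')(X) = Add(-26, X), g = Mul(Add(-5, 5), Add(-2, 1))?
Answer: 0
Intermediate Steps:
g = 0 (g = Mul(0, -1) = 0)
Mul(Function('f')(48), g) = Mul(Add(-26, 48), 0) = Mul(22, 0) = 0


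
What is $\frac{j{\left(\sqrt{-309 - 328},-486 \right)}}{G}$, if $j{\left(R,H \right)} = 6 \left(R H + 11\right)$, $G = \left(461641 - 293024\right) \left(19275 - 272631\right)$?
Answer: $- \frac{11}{7120021442} + \frac{1701 i \sqrt{13}}{3560010721} \approx -1.5449 \cdot 10^{-9} + 1.7228 \cdot 10^{-6} i$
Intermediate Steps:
$G = -42720128652$ ($G = 168617 \left(-253356\right) = -42720128652$)
$j{\left(R,H \right)} = 66 + 6 H R$ ($j{\left(R,H \right)} = 6 \left(H R + 11\right) = 6 \left(11 + H R\right) = 66 + 6 H R$)
$\frac{j{\left(\sqrt{-309 - 328},-486 \right)}}{G} = \frac{66 + 6 \left(-486\right) \sqrt{-309 - 328}}{-42720128652} = \left(66 + 6 \left(-486\right) \sqrt{-637}\right) \left(- \frac{1}{42720128652}\right) = \left(66 + 6 \left(-486\right) 7 i \sqrt{13}\right) \left(- \frac{1}{42720128652}\right) = \left(66 - 20412 i \sqrt{13}\right) \left(- \frac{1}{42720128652}\right) = - \frac{11}{7120021442} + \frac{1701 i \sqrt{13}}{3560010721}$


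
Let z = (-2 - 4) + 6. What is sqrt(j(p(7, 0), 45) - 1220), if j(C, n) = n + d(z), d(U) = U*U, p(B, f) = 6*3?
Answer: 5*I*sqrt(47) ≈ 34.278*I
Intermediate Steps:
z = 0 (z = -6 + 6 = 0)
p(B, f) = 18
d(U) = U**2
j(C, n) = n (j(C, n) = n + 0**2 = n + 0 = n)
sqrt(j(p(7, 0), 45) - 1220) = sqrt(45 - 1220) = sqrt(-1175) = 5*I*sqrt(47)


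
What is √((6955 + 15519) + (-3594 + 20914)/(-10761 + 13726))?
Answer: √7905013778/593 ≈ 149.93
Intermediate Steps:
√((6955 + 15519) + (-3594 + 20914)/(-10761 + 13726)) = √(22474 + 17320/2965) = √(22474 + 17320*(1/2965)) = √(22474 + 3464/593) = √(13330546/593) = √7905013778/593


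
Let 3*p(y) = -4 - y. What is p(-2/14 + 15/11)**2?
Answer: 17956/5929 ≈ 3.0285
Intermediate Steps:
p(y) = -4/3 - y/3 (p(y) = (-4 - y)/3 = -4/3 - y/3)
p(-2/14 + 15/11)**2 = (-4/3 - (-2/14 + 15/11)/3)**2 = (-4/3 - (-2*1/14 + 15*(1/11))/3)**2 = (-4/3 - (-1/7 + 15/11)/3)**2 = (-4/3 - 1/3*94/77)**2 = (-4/3 - 94/231)**2 = (-134/77)**2 = 17956/5929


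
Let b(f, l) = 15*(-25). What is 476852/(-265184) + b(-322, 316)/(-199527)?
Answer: -7920450417/4409280664 ≈ -1.7963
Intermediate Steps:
b(f, l) = -375
476852/(-265184) + b(-322, 316)/(-199527) = 476852/(-265184) - 375/(-199527) = 476852*(-1/265184) - 375*(-1/199527) = -119213/66296 + 125/66509 = -7920450417/4409280664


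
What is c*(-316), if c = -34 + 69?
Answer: -11060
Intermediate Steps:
c = 35
c*(-316) = 35*(-316) = -11060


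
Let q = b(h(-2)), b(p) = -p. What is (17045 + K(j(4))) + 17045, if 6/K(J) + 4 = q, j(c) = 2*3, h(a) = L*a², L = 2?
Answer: 68179/2 ≈ 34090.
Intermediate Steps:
h(a) = 2*a²
q = -8 (q = -2*(-2)² = -2*4 = -1*8 = -8)
j(c) = 6
K(J) = -½ (K(J) = 6/(-4 - 8) = 6/(-12) = 6*(-1/12) = -½)
(17045 + K(j(4))) + 17045 = (17045 - ½) + 17045 = 34089/2 + 17045 = 68179/2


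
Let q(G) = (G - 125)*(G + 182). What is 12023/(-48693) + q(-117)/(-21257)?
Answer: 510367979/1035067101 ≈ 0.49308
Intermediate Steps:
q(G) = (-125 + G)*(182 + G)
12023/(-48693) + q(-117)/(-21257) = 12023/(-48693) + (-22750 + (-117)**2 + 57*(-117))/(-21257) = 12023*(-1/48693) + (-22750 + 13689 - 6669)*(-1/21257) = -12023/48693 - 15730*(-1/21257) = -12023/48693 + 15730/21257 = 510367979/1035067101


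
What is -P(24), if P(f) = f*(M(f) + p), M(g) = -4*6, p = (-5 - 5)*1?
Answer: 816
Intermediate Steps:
p = -10 (p = -10*1 = -10)
M(g) = -24
P(f) = -34*f (P(f) = f*(-24 - 10) = f*(-34) = -34*f)
-P(24) = -(-34)*24 = -1*(-816) = 816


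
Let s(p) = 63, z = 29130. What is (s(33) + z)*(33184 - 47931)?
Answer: -430509171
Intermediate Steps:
(s(33) + z)*(33184 - 47931) = (63 + 29130)*(33184 - 47931) = 29193*(-14747) = -430509171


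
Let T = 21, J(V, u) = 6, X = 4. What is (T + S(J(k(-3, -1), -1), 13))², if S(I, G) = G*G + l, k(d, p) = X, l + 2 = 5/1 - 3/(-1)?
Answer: 38416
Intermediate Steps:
l = 6 (l = -2 + (5/1 - 3/(-1)) = -2 + (5*1 - 3*(-1)) = -2 + (5 + 3) = -2 + 8 = 6)
k(d, p) = 4
S(I, G) = 6 + G² (S(I, G) = G*G + 6 = G² + 6 = 6 + G²)
(T + S(J(k(-3, -1), -1), 13))² = (21 + (6 + 13²))² = (21 + (6 + 169))² = (21 + 175)² = 196² = 38416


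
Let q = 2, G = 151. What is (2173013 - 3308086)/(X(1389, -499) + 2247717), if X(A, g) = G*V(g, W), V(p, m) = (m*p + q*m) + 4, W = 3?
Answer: -1135073/2023180 ≈ -0.56103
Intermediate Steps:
V(p, m) = 4 + 2*m + m*p (V(p, m) = (m*p + 2*m) + 4 = (2*m + m*p) + 4 = 4 + 2*m + m*p)
X(A, g) = 1510 + 453*g (X(A, g) = 151*(4 + 2*3 + 3*g) = 151*(4 + 6 + 3*g) = 151*(10 + 3*g) = 1510 + 453*g)
(2173013 - 3308086)/(X(1389, -499) + 2247717) = (2173013 - 3308086)/((1510 + 453*(-499)) + 2247717) = -1135073/((1510 - 226047) + 2247717) = -1135073/(-224537 + 2247717) = -1135073/2023180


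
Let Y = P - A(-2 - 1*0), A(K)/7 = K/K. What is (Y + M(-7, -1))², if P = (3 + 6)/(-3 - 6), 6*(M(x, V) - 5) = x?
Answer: 625/36 ≈ 17.361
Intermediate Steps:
M(x, V) = 5 + x/6
A(K) = 7 (A(K) = 7*(K/K) = 7*1 = 7)
P = -1 (P = 9/(-9) = 9*(-⅑) = -1)
Y = -8 (Y = -1 - 1*7 = -1 - 7 = -8)
(Y + M(-7, -1))² = (-8 + (5 + (⅙)*(-7)))² = (-8 + (5 - 7/6))² = (-8 + 23/6)² = (-25/6)² = 625/36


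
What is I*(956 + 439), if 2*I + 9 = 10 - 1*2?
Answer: -1395/2 ≈ -697.50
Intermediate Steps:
I = -½ (I = -9/2 + (10 - 1*2)/2 = -9/2 + (10 - 2)/2 = -9/2 + (½)*8 = -9/2 + 4 = -½ ≈ -0.50000)
I*(956 + 439) = -(956 + 439)/2 = -½*1395 = -1395/2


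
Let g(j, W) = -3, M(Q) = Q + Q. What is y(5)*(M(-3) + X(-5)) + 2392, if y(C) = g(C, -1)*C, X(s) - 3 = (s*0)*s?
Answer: 2437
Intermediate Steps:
M(Q) = 2*Q
X(s) = 3 (X(s) = 3 + (s*0)*s = 3 + 0*s = 3 + 0 = 3)
y(C) = -3*C
y(5)*(M(-3) + X(-5)) + 2392 = (-3*5)*(2*(-3) + 3) + 2392 = -15*(-6 + 3) + 2392 = -15*(-3) + 2392 = 45 + 2392 = 2437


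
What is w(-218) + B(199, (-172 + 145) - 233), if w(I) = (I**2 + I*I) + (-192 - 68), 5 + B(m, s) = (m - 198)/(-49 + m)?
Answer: 14217451/150 ≈ 94783.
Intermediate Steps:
B(m, s) = -5 + (-198 + m)/(-49 + m) (B(m, s) = -5 + (m - 198)/(-49 + m) = -5 + (-198 + m)/(-49 + m))
w(I) = -260 + 2*I**2 (w(I) = (I**2 + I**2) - 260 = 2*I**2 - 260 = -260 + 2*I**2)
w(-218) + B(199, (-172 + 145) - 233) = (-260 + 2*(-218)**2) + (47 - 4*199)/(-49 + 199) = (-260 + 2*47524) + (47 - 796)/150 = (-260 + 95048) + (1/150)*(-749) = 94788 - 749/150 = 14217451/150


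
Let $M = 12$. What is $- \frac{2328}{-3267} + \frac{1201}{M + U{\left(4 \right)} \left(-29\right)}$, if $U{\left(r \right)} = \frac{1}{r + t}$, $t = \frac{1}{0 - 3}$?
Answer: $\frac{534137}{1815} \approx 294.29$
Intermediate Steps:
$t = - \frac{1}{3}$ ($t = \frac{1}{-3} = - \frac{1}{3} \approx -0.33333$)
$U{\left(r \right)} = \frac{1}{- \frac{1}{3} + r}$ ($U{\left(r \right)} = \frac{1}{r - \frac{1}{3}} = \frac{1}{- \frac{1}{3} + r}$)
$- \frac{2328}{-3267} + \frac{1201}{M + U{\left(4 \right)} \left(-29\right)} = - \frac{2328}{-3267} + \frac{1201}{12 + \frac{3}{-1 + 3 \cdot 4} \left(-29\right)} = \left(-2328\right) \left(- \frac{1}{3267}\right) + \frac{1201}{12 + \frac{3}{-1 + 12} \left(-29\right)} = \frac{776}{1089} + \frac{1201}{12 + \frac{3}{11} \left(-29\right)} = \frac{776}{1089} + \frac{1201}{12 - \frac{87}{11}} = \frac{776}{1089} + \frac{1201}{\frac{45}{11}} = \frac{776}{1089} + 1201 \cdot \frac{11}{45} = \frac{776}{1089} + \frac{13211}{45} = \frac{534137}{1815}$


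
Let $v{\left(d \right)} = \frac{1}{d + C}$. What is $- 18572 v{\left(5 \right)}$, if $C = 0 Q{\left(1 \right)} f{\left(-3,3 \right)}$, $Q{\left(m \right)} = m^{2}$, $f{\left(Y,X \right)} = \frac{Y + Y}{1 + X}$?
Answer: $- \frac{18572}{5} \approx -3714.4$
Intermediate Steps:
$f{\left(Y,X \right)} = \frac{2 Y}{1 + X}$
$C = 0$ ($C = 0 \cdot 1^{2} \cdot 2 \left(-3\right) \frac{1}{1 + 3} = 0 \cdot 1 \cdot 2 \left(-3\right) \frac{1}{4} = 0 \cdot 2 \left(-3\right) \frac{1}{4} = 0 \left(- \frac{3}{2}\right) = 0$)
$v{\left(d \right)} = \frac{1}{d}$ ($v{\left(d \right)} = \frac{1}{d + 0} = \frac{1}{d}$)
$- 18572 v{\left(5 \right)} = - \frac{18572}{5}$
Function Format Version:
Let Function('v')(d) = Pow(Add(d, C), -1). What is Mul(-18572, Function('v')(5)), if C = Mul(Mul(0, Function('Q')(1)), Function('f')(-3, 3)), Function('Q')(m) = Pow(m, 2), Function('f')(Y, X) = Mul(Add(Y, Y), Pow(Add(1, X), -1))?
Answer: Rational(-18572, 5) ≈ -3714.4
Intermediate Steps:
Function('f')(Y, X) = Mul(2, Y, Pow(Add(1, X), -1)) (Function('f')(Y, X) = Mul(Mul(2, Y), Pow(Add(1, X), -1)) = Mul(2, Y, Pow(Add(1, X), -1)))
C = 0 (C = Mul(Mul(0, Pow(1, 2)), Mul(2, -3, Pow(Add(1, 3), -1))) = Mul(Mul(0, 1), Mul(2, -3, Pow(4, -1))) = Mul(0, Mul(2, -3, Rational(1, 4))) = Mul(0, Rational(-3, 2)) = 0)
Function('v')(d) = Pow(d, -1) (Function('v')(d) = Pow(Add(d, 0), -1) = Pow(d, -1))
Mul(-18572, Function('v')(5)) = Mul(-18572, Pow(5, -1)) = Mul(-18572, Rational(1, 5)) = Rational(-18572, 5)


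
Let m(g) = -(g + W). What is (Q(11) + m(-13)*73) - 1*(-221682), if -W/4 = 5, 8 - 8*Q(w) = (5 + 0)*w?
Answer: 1792681/8 ≈ 2.2409e+5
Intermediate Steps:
Q(w) = 1 - 5*w/8 (Q(w) = 1 - (5 + 0)*w/8 = 1 - 5*w/8)
W = -20 (W = -4*5 = -20)
m(g) = 20 - g (m(g) = -(g - 20) = -(-20 + g) = 20 - g)
(Q(11) + m(-13)*73) - 1*(-221682) = ((1 - 5/8*11) + (20 - 1*(-13))*73) - 1*(-221682) = ((1 - 55/8) + (20 + 13)*73) + 221682 = (-47/8 + 33*73) + 221682 = (-47/8 + 2409) + 221682 = 19225/8 + 221682 = 1792681/8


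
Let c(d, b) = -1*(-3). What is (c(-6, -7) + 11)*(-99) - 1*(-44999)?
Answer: 43613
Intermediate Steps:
c(d, b) = 3
(c(-6, -7) + 11)*(-99) - 1*(-44999) = (3 + 11)*(-99) - 1*(-44999) = 14*(-99) + 44999 = -1386 + 44999 = 43613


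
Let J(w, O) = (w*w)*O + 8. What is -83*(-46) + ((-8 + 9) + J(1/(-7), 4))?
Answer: 187527/49 ≈ 3827.1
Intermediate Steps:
J(w, O) = 8 + O*w² (J(w, O) = w²*O + 8 = O*w² + 8 = 8 + O*w²)
-83*(-46) + ((-8 + 9) + J(1/(-7), 4)) = -83*(-46) + ((-8 + 9) + (8 + 4*(1/(-7))²)) = 3818 + (1 + (8 + 4*(-⅐)²)) = 3818 + (1 + (8 + 4*(1/49))) = 3818 + (1 + (8 + 4/49)) = 3818 + (1 + 396/49) = 3818 + 445/49 = 187527/49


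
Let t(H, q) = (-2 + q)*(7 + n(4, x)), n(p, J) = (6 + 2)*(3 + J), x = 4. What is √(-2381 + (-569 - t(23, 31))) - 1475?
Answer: -1475 + I*√4777 ≈ -1475.0 + 69.116*I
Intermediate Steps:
n(p, J) = 24 + 8*J (n(p, J) = 8*(3 + J) = 24 + 8*J)
t(H, q) = -126 + 63*q (t(H, q) = (-2 + q)*(7 + (24 + 8*4)) = (-2 + q)*(7 + (24 + 32)) = (-2 + q)*(7 + 56) = (-2 + q)*63 = -126 + 63*q)
√(-2381 + (-569 - t(23, 31))) - 1475 = √(-2381 + (-569 - (-126 + 63*31))) - 1475 = √(-2381 + (-569 - (-126 + 1953))) - 1475 = √(-2381 + (-569 - 1*1827)) - 1475 = √(-2381 + (-569 - 1827)) - 1475 = √(-2381 - 2396) - 1475 = √(-4777) - 1475 = I*√4777 - 1475 = -1475 + I*√4777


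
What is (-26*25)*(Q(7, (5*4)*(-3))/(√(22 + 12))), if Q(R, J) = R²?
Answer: -15925*√34/17 ≈ -5462.2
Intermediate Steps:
(-26*25)*(Q(7, (5*4)*(-3))/(√(22 + 12))) = (-26*25)*(7²/(√(22 + 12))) = -31850/(√34) = -31850*√34/34 = -15925*√34/17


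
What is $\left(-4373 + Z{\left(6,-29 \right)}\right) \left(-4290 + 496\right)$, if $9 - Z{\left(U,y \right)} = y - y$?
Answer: $16557016$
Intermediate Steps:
$Z{\left(U,y \right)} = 9$ ($Z{\left(U,y \right)} = 9 - \left(y - y\right) = 9 - 0 = 9 + 0 = 9$)
$\left(-4373 + Z{\left(6,-29 \right)}\right) \left(-4290 + 496\right) = \left(-4373 + 9\right) \left(-4290 + 496\right) = \left(-4364\right) \left(-3794\right) = 16557016$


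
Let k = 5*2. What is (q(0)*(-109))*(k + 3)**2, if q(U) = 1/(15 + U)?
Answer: -18421/15 ≈ -1228.1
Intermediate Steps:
k = 10
(q(0)*(-109))*(k + 3)**2 = (-109/(15 + 0))*(10 + 3)**2 = (-109/15)*13**2 = ((1/15)*(-109))*169 = -109/15*169 = -18421/15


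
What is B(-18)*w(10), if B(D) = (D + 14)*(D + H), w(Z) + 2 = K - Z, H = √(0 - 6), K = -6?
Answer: -1296 + 72*I*√6 ≈ -1296.0 + 176.36*I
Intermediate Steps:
H = I*√6 (H = √(-6) = I*√6 ≈ 2.4495*I)
w(Z) = -8 - Z (w(Z) = -2 + (-6 - Z) = -8 - Z)
B(D) = (14 + D)*(D + I*√6) (B(D) = (D + 14)*(D + I*√6) = (14 + D)*(D + I*√6))
B(-18)*w(10) = ((-18)² + 14*(-18) + 14*I*√6 + I*(-18)*√6)*(-8 - 1*10) = (324 - 252 + 14*I*√6 - 18*I*√6)*(-8 - 10) = (72 - 4*I*√6)*(-18) = -1296 + 72*I*√6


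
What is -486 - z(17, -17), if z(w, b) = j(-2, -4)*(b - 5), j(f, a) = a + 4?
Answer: -486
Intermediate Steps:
j(f, a) = 4 + a
z(w, b) = 0 (z(w, b) = (4 - 4)*(b - 5) = 0*(-5 + b) = 0)
-486 - z(17, -17) = -486 - 1*0 = -486 + 0 = -486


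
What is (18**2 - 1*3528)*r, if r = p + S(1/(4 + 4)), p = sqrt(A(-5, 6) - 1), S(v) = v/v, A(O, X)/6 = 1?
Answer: -3204 - 3204*sqrt(5) ≈ -10368.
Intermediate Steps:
A(O, X) = 6 (A(O, X) = 6*1 = 6)
S(v) = 1
p = sqrt(5) (p = sqrt(6 - 1) = sqrt(5) ≈ 2.2361)
r = 1 + sqrt(5) (r = sqrt(5) + 1 = 1 + sqrt(5) ≈ 3.2361)
(18**2 - 1*3528)*r = (18**2 - 1*3528)*(1 + sqrt(5)) = (324 - 3528)*(1 + sqrt(5)) = -3204*(1 + sqrt(5)) = -3204 - 3204*sqrt(5)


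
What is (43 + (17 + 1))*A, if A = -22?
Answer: -1342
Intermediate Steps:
(43 + (17 + 1))*A = (43 + (17 + 1))*(-22) = (43 + 18)*(-22) = 61*(-22) = -1342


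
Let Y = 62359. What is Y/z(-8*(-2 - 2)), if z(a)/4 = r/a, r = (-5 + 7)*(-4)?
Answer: -62359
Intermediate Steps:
r = -8 (r = 2*(-4) = -8)
z(a) = -32/a (z(a) = 4*(-8/a) = -32/a)
Y/z(-8*(-2 - 2)) = 62359/((-32*(-1/(8*(-2 - 2))))) = 62359/((-32/((-8*(-4))))) = 62359/((-32/32)) = 62359/((-32*1/32)) = 62359/(-1) = 62359*(-1) = -62359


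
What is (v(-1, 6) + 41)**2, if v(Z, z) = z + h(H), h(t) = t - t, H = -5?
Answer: 2209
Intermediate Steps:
h(t) = 0
v(Z, z) = z (v(Z, z) = z + 0 = z)
(v(-1, 6) + 41)**2 = (6 + 41)**2 = 47**2 = 2209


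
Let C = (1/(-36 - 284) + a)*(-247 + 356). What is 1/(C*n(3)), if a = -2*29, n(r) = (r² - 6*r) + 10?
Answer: -320/2023149 ≈ -0.00015817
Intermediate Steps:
n(r) = 10 + r² - 6*r
a = -58
C = -2023149/320 (C = (1/(-36 - 284) - 58)*(-247 + 356) = (1/(-320) - 58)*109 = (-1/320 - 58)*109 = -18561/320*109 = -2023149/320 ≈ -6322.3)
1/(C*n(3)) = 1/(-2023149*(10 + 3² - 6*3)/320) = 1/(-2023149*(10 + 9 - 18)/320) = 1/(-2023149/320*1) = 1/(-2023149/320) = -320/2023149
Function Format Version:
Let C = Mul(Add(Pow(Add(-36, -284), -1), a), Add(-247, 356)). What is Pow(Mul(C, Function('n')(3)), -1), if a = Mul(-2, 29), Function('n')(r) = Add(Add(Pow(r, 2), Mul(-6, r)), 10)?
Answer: Rational(-320, 2023149) ≈ -0.00015817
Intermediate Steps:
Function('n')(r) = Add(10, Pow(r, 2), Mul(-6, r))
a = -58
C = Rational(-2023149, 320) (C = Mul(Add(Pow(Add(-36, -284), -1), -58), Add(-247, 356)) = Mul(Add(Pow(-320, -1), -58), 109) = Mul(Add(Rational(-1, 320), -58), 109) = Mul(Rational(-18561, 320), 109) = Rational(-2023149, 320) ≈ -6322.3)
Pow(Mul(C, Function('n')(3)), -1) = Pow(Mul(Rational(-2023149, 320), Add(10, Pow(3, 2), Mul(-6, 3))), -1) = Pow(Mul(Rational(-2023149, 320), Add(10, 9, -18)), -1) = Pow(Mul(Rational(-2023149, 320), 1), -1) = Pow(Rational(-2023149, 320), -1) = Rational(-320, 2023149)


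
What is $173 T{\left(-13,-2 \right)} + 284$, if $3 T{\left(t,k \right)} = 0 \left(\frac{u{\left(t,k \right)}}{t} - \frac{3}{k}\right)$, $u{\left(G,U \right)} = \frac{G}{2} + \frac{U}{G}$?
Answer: $284$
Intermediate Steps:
$u{\left(G,U \right)} = \frac{G}{2} + \frac{U}{G}$ ($u{\left(G,U \right)} = G \frac{1}{2} + \frac{U}{G} = \frac{G}{2} + \frac{U}{G}$)
$T{\left(t,k \right)} = 0$ ($T{\left(t,k \right)} = \frac{0 \left(\frac{\frac{t}{2} + \frac{k}{t}}{t} - \frac{3}{k}\right)}{3} = \frac{0 \left(- \frac{3}{k} + \frac{\frac{t}{2} + \frac{k}{t}}{t}\right)}{3} = \frac{1}{3} \cdot 0 = 0$)
$173 T{\left(-13,-2 \right)} + 284 = 173 \cdot 0 + 284 = 0 + 284 = 284$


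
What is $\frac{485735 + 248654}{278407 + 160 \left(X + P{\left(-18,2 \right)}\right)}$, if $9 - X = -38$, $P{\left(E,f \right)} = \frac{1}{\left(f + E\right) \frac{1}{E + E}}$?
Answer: $\frac{734389}{286287} \approx 2.5652$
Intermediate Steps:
$P{\left(E,f \right)} = \frac{2 E}{E + f}$ ($P{\left(E,f \right)} = \frac{1}{\left(E + f\right) \frac{1}{2 E}} = \frac{1}{\frac{1}{2} \frac{1}{E} \left(E + f\right)} = \frac{2 E}{E + f}$)
$X = 47$ ($X = 9 - -38 = 9 + 38 = 47$)
$\frac{485735 + 248654}{278407 + 160 \left(X + P{\left(-18,2 \right)}\right)} = \frac{485735 + 248654}{278407 + 160 \left(47 + 2 \left(-18\right) \frac{1}{-18 + 2}\right)} = \frac{734389}{278407 + 160 \left(47 + 2 \left(-18\right) \frac{1}{-16}\right)} = \frac{734389}{278407 + 160 \left(47 + 2 \left(-18\right) \left(- \frac{1}{16}\right)\right)} = \frac{734389}{278407 + 160 \left(47 + \frac{9}{4}\right)} = \frac{734389}{278407 + 160 \cdot \frac{197}{4}} = \frac{734389}{278407 + 7880} = \frac{734389}{286287}$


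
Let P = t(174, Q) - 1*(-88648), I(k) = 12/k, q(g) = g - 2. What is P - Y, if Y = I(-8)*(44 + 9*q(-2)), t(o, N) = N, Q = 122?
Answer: 88782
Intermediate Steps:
q(g) = -2 + g
Y = -12 (Y = (12/(-8))*(44 + 9*(-2 - 2)) = (12*(-1/8))*(44 + 9*(-4)) = -3*(44 - 36)/2 = -3/2*8 = -12)
P = 88770 (P = 122 - 1*(-88648) = 122 + 88648 = 88770)
P - Y = 88770 - 1*(-12) = 88770 + 12 = 88782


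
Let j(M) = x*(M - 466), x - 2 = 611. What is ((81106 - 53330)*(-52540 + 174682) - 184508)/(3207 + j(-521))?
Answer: -848107921/150456 ≈ -5636.9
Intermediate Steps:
x = 613 (x = 2 + 611 = 613)
j(M) = -285658 + 613*M (j(M) = 613*(M - 466) = 613*(-466 + M) = -285658 + 613*M)
((81106 - 53330)*(-52540 + 174682) - 184508)/(3207 + j(-521)) = ((81106 - 53330)*(-52540 + 174682) - 184508)/(3207 + (-285658 + 613*(-521))) = (27776*122142 - 184508)/(3207 + (-285658 - 319373)) = (3392616192 - 184508)/(3207 - 605031) = 3392431684/(-601824) = 3392431684*(-1/601824) = -848107921/150456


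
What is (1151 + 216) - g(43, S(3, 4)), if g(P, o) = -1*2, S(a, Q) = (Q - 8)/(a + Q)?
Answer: 1369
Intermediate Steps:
S(a, Q) = (-8 + Q)/(Q + a)
g(P, o) = -2
(1151 + 216) - g(43, S(3, 4)) = (1151 + 216) - 1*(-2) = 1367 + 2 = 1369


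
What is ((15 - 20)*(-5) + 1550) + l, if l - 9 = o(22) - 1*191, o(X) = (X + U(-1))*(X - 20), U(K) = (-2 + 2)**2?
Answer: 1437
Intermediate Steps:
U(K) = 0 (U(K) = 0**2 = 0)
o(X) = X*(-20 + X) (o(X) = (X + 0)*(X - 20) = X*(-20 + X))
l = -138 (l = 9 + (22*(-20 + 22) - 1*191) = 9 + (22*2 - 191) = 9 + (44 - 191) = 9 - 147 = -138)
((15 - 20)*(-5) + 1550) + l = ((15 - 20)*(-5) + 1550) - 138 = (-5*(-5) + 1550) - 138 = (25 + 1550) - 138 = 1575 - 138 = 1437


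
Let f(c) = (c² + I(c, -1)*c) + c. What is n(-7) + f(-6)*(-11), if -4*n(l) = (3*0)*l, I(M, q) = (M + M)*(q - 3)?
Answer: 2838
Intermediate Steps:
I(M, q) = 2*M*(-3 + q) (I(M, q) = (2*M)*(-3 + q) = 2*M*(-3 + q))
n(l) = 0 (n(l) = -3*0*l/4 = -0*l = -¼*0 = 0)
f(c) = c - 7*c² (f(c) = (c² + (2*c*(-3 - 1))*c) + c = (c² + (2*c*(-4))*c) + c = (c² + (-8*c)*c) + c = (c² - 8*c²) + c = -7*c² + c = c - 7*c²)
n(-7) + f(-6)*(-11) = 0 - 6*(1 - 7*(-6))*(-11) = 0 - 6*(1 + 42)*(-11) = 0 - 6*43*(-11) = 0 - 258*(-11) = 0 + 2838 = 2838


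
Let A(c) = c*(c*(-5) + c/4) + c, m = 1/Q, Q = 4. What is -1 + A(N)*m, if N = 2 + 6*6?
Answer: -6825/4 ≈ -1706.3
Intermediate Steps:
m = ¼ (m = 1/4 = 1*(¼) = ¼ ≈ 0.25000)
N = 38 (N = 2 + 36 = 38)
A(c) = c - 19*c²/4 (A(c) = c*(-5*c + c*(¼)) + c = c*(-5*c + c/4) + c = c*(-19*c/4) + c = -19*c²/4 + c = c - 19*c²/4)
-1 + A(N)*m = -1 + ((¼)*38*(4 - 19*38))*(¼) = -1 + ((¼)*38*(4 - 722))*(¼) = -1 + ((¼)*38*(-718))*(¼) = -1 - 6821*¼ = -1 - 6821/4 = -6825/4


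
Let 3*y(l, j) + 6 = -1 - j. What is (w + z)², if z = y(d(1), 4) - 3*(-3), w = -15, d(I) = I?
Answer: 841/9 ≈ 93.444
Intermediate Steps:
y(l, j) = -7/3 - j/3 (y(l, j) = -2 + (-1 - j)/3 = -2 + (-⅓ - j/3) = -7/3 - j/3)
z = 16/3 (z = (-7/3 - ⅓*4) - 3*(-3) = (-7/3 - 4/3) + 9 = -11/3 + 9 = 16/3 ≈ 5.3333)
(w + z)² = (-15 + 16/3)² = (-29/3)² = 841/9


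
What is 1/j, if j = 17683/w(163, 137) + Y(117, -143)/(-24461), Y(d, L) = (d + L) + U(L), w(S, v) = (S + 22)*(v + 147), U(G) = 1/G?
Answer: 183780874420/62049168669 ≈ 2.9619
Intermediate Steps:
U(G) = 1/G
w(S, v) = (22 + S)*(147 + v)
Y(d, L) = L + d + 1/L (Y(d, L) = (d + L) + 1/L = (L + d) + 1/L = L + d + 1/L)
j = 62049168669/183780874420 (j = 17683/(3234 + 22*137 + 147*163 + 163*137) + (-143 + 117 + 1/(-143))/(-24461) = 17683/(3234 + 3014 + 23961 + 22331) + (-143 + 117 - 1/143)*(-1/24461) = 17683/52540 - 3719/143*(-1/24461) = 17683*(1/52540) + 3719/3497923 = 17683/52540 + 3719/3497923 = 62049168669/183780874420 ≈ 0.33763)
1/j = 1/(62049168669/183780874420) = 183780874420/62049168669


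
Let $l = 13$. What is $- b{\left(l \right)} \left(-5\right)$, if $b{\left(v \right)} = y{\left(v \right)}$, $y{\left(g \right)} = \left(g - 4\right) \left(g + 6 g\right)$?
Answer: $4095$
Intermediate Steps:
$y{\left(g \right)} = 7 g \left(-4 + g\right)$ ($y{\left(g \right)} = \left(-4 + g\right) 7 g = 7 g \left(-4 + g\right)$)
$b{\left(v \right)} = 7 v \left(-4 + v\right)$
$- b{\left(l \right)} \left(-5\right) = - 7 \cdot 13 \left(-4 + 13\right) \left(-5\right) = - 7 \cdot 13 \cdot 9 \left(-5\right) = - 819 \left(-5\right) = \left(-1\right) \left(-4095\right) = 4095$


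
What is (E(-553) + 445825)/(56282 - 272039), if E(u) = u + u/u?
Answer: -445273/215757 ≈ -2.0638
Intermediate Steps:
E(u) = 1 + u (E(u) = u + 1 = 1 + u)
(E(-553) + 445825)/(56282 - 272039) = ((1 - 553) + 445825)/(56282 - 272039) = (-552 + 445825)/(-215757) = 445273*(-1/215757) = -445273/215757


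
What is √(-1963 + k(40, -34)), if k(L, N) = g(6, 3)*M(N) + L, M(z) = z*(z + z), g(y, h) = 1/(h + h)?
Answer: I*√13839/3 ≈ 39.213*I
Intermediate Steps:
g(y, h) = 1/(2*h)
M(z) = 2*z² (M(z) = z*(2*z) = 2*z²)
k(L, N) = L + N²/3 (k(L, N) = ((½)/3)*(2*N²) + L = ((½)*(⅓))*(2*N²) + L = (2*N²)/6 + L = N²/3 + L = L + N²/3)
√(-1963 + k(40, -34)) = √(-1963 + (40 + (⅓)*(-34)²)) = √(-1963 + (40 + (⅓)*1156)) = √(-1963 + (40 + 1156/3)) = √(-1963 + 1276/3) = √(-4613/3) = I*√13839/3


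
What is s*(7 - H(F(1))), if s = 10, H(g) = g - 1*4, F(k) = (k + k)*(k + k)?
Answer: 70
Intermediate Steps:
F(k) = 4*k**2 (F(k) = (2*k)*(2*k) = 4*k**2)
H(g) = -4 + g (H(g) = g - 4 = -4 + g)
s*(7 - H(F(1))) = 10*(7 - (-4 + 4*1**2)) = 10*(7 - (-4 + 4*1)) = 10*(7 - (-4 + 4)) = 10*(7 - 1*0) = 10*(7 + 0) = 10*7 = 70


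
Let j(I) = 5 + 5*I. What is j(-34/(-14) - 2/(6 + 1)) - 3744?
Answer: -26098/7 ≈ -3728.3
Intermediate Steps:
j(-34/(-14) - 2/(6 + 1)) - 3744 = (5 + 5*(-34/(-14) - 2/(6 + 1))) - 3744 = (5 + 5*(-34*(-1/14) - 2/7)) - 3744 = (5 + 5*(17/7 - 2*1/7)) - 3744 = (5 + 5*(17/7 - 2/7)) - 3744 = (5 + 5*(15/7)) - 3744 = (5 + 75/7) - 3744 = 110/7 - 3744 = -26098/7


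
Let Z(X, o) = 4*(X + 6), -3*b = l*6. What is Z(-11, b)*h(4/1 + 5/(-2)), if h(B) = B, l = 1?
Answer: -30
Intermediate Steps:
b = -2 (b = -6/3 = -1/3*6 = -2)
Z(X, o) = 24 + 4*X (Z(X, o) = 4*(6 + X) = 24 + 4*X)
Z(-11, b)*h(4/1 + 5/(-2)) = (24 + 4*(-11))*(4/1 + 5/(-2)) = (24 - 44)*(4*1 + 5*(-1/2)) = -20*(4 - 5/2) = -20*3/2 = -30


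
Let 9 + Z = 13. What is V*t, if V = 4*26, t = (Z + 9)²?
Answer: 17576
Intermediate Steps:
Z = 4 (Z = -9 + 13 = 4)
t = 169 (t = (4 + 9)² = 13² = 169)
V = 104
V*t = 104*169 = 17576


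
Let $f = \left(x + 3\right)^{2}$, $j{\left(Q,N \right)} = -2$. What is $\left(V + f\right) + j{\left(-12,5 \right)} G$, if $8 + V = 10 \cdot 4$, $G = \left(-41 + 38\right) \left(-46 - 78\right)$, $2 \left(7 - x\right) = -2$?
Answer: $-591$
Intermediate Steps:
$x = 8$ ($x = 7 - -1 = 7 + 1 = 8$)
$G = 372$ ($G = \left(-3\right) \left(-124\right) = 372$)
$f = 121$ ($f = \left(8 + 3\right)^{2} = 11^{2} = 121$)
$V = 32$ ($V = -8 + 10 \cdot 4 = -8 + 40 = 32$)
$\left(V + f\right) + j{\left(-12,5 \right)} G = \left(32 + 121\right) - 744 = 153 - 744 = -591$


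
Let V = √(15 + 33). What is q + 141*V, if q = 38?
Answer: 38 + 564*√3 ≈ 1014.9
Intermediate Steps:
V = 4*√3 (V = √48 = 4*√3 ≈ 6.9282)
q + 141*V = 38 + 141*(4*√3) = 38 + 564*√3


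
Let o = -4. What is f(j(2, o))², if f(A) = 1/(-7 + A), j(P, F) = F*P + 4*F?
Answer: 1/961 ≈ 0.0010406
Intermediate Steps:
j(P, F) = 4*F + F*P
f(j(2, o))² = (1/(-7 - 4*(4 + 2)))² = (1/(-7 - 4*6))² = (1/(-7 - 24))² = (1/(-31))² = (-1/31)² = 1/961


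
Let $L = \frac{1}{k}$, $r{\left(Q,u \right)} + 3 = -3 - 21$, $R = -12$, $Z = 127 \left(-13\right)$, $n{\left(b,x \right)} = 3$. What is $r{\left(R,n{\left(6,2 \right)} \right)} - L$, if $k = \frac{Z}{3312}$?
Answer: $- \frac{41265}{1651} \approx -24.994$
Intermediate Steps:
$Z = -1651$
$k = - \frac{1651}{3312} \approx -0.49849$
$r{\left(Q,u \right)} = -27$ ($r{\left(Q,u \right)} = -3 - 24 = -27$)
$L = - \frac{3312}{1651}$ ($L = \frac{1}{- \frac{1651}{3312}} = - \frac{3312}{1651} \approx -2.0061$)
$r{\left(R,n{\left(6,2 \right)} \right)} - L = -27 - - \frac{3312}{1651} = -27 + \frac{3312}{1651} = - \frac{41265}{1651}$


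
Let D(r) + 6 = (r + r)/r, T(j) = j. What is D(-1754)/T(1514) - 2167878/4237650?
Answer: -274926491/534650175 ≈ -0.51422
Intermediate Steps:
D(r) = -4 (D(r) = -6 + (r + r)/r = -6 + (2*r)/r = -6 + 2 = -4)
D(-1754)/T(1514) - 2167878/4237650 = -4/1514 - 2167878/4237650 = -4*1/1514 - 2167878*1/4237650 = -2/757 - 361313/706275 = -274926491/534650175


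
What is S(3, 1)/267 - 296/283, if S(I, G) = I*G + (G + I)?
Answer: -77051/75561 ≈ -1.0197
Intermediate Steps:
S(I, G) = G + I + G*I (S(I, G) = G*I + (G + I) = G + I + G*I)
S(3, 1)/267 - 296/283 = (1 + 3 + 1*3)/267 - 296/283 = (1 + 3 + 3)*(1/267) - 296*1/283 = 7*(1/267) - 296/283 = 7/267 - 296/283 = -77051/75561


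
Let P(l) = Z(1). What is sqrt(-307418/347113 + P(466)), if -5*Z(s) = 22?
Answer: 2*I*sqrt(3980334357610)/1735565 ≈ 2.2991*I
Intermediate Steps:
Z(s) = -22/5 (Z(s) = -1/5*22 = -22/5)
P(l) = -22/5
sqrt(-307418/347113 + P(466)) = sqrt(-307418/347113 - 22/5) = sqrt(-9173576/1735565) = 2*I*sqrt(3980334357610)/1735565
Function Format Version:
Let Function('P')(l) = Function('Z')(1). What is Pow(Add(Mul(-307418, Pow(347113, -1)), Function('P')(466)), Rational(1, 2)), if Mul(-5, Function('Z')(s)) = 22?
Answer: Mul(Rational(2, 1735565), I, Pow(3980334357610, Rational(1, 2))) ≈ Mul(2.2991, I)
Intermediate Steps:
Function('Z')(s) = Rational(-22, 5) (Function('Z')(s) = Mul(Rational(-1, 5), 22) = Rational(-22, 5))
Function('P')(l) = Rational(-22, 5)
Pow(Add(Mul(-307418, Pow(347113, -1)), Function('P')(466)), Rational(1, 2)) = Pow(Add(Mul(-307418, Pow(347113, -1)), Rational(-22, 5)), Rational(1, 2)) = Pow(Add(Mul(-307418, Rational(1, 347113)), Rational(-22, 5)), Rational(1, 2)) = Pow(Add(Rational(-307418, 347113), Rational(-22, 5)), Rational(1, 2)) = Pow(Rational(-9173576, 1735565), Rational(1, 2)) = Mul(Rational(2, 1735565), I, Pow(3980334357610, Rational(1, 2)))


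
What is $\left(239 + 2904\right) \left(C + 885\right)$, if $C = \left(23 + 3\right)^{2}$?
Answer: $4906223$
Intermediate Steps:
$C = 676$ ($C = 26^{2} = 676$)
$\left(239 + 2904\right) \left(C + 885\right) = \left(239 + 2904\right) \left(676 + 885\right) = 3143 \cdot 1561 = 4906223$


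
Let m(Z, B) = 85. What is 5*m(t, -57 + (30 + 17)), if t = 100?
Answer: 425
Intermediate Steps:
5*m(t, -57 + (30 + 17)) = 5*85 = 425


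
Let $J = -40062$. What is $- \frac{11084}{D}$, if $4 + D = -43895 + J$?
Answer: $\frac{11084}{83961} \approx 0.13201$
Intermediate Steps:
$D = -83961$ ($D = -4 - 83957 = -83961$)
$- \frac{11084}{D} = - \frac{11084}{-83961} = \left(-11084\right) \left(- \frac{1}{83961}\right) = \frac{11084}{83961}$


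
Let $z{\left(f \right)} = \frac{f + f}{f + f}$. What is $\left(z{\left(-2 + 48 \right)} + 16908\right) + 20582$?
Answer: $37491$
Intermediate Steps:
$z{\left(f \right)} = 1$ ($z{\left(f \right)} = \frac{2 f}{2 f} = 2 f \frac{1}{2 f} = 1$)
$\left(z{\left(-2 + 48 \right)} + 16908\right) + 20582 = \left(1 + 16908\right) + 20582 = 16909 + 20582 = 37491$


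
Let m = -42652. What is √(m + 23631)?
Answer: I*√19021 ≈ 137.92*I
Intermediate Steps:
√(m + 23631) = √(-42652 + 23631) = √(-19021) = I*√19021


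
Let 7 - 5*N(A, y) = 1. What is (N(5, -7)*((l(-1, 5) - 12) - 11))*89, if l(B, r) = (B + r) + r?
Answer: -7476/5 ≈ -1495.2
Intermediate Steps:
l(B, r) = B + 2*r
N(A, y) = 6/5 (N(A, y) = 7/5 - ⅕*1 = 7/5 - ⅕ = 6/5)
(N(5, -7)*((l(-1, 5) - 12) - 11))*89 = (6*(((-1 + 2*5) - 12) - 11)/5)*89 = (6*(((-1 + 10) - 12) - 11)/5)*89 = (6*((9 - 12) - 11)/5)*89 = (6*(-3 - 11)/5)*89 = ((6/5)*(-14))*89 = -84/5*89 = -7476/5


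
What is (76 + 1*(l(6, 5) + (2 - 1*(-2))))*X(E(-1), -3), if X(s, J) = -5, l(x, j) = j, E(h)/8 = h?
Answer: -425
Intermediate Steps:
E(h) = 8*h
(76 + 1*(l(6, 5) + (2 - 1*(-2))))*X(E(-1), -3) = (76 + 1*(5 + (2 - 1*(-2))))*(-5) = (76 + 1*(5 + (2 + 2)))*(-5) = (76 + 1*(5 + 4))*(-5) = (76 + 1*9)*(-5) = (76 + 9)*(-5) = 85*(-5) = -425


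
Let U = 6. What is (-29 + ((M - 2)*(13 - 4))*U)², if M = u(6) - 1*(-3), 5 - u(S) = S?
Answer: 841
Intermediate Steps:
u(S) = 5 - S
M = 2 (M = (5 - 1*6) - 1*(-3) = (5 - 6) + 3 = -1 + 3 = 2)
(-29 + ((M - 2)*(13 - 4))*U)² = (-29 + ((2 - 2)*(13 - 4))*6)² = (-29 + (0*9)*6)² = (-29 + 0*6)² = (-29 + 0)² = (-29)² = 841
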